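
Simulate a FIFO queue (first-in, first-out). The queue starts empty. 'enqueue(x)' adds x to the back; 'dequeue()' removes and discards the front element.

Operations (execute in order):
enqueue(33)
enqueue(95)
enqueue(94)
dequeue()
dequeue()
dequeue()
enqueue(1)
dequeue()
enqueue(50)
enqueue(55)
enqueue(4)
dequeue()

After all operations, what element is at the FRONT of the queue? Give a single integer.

enqueue(33): queue = [33]
enqueue(95): queue = [33, 95]
enqueue(94): queue = [33, 95, 94]
dequeue(): queue = [95, 94]
dequeue(): queue = [94]
dequeue(): queue = []
enqueue(1): queue = [1]
dequeue(): queue = []
enqueue(50): queue = [50]
enqueue(55): queue = [50, 55]
enqueue(4): queue = [50, 55, 4]
dequeue(): queue = [55, 4]

Answer: 55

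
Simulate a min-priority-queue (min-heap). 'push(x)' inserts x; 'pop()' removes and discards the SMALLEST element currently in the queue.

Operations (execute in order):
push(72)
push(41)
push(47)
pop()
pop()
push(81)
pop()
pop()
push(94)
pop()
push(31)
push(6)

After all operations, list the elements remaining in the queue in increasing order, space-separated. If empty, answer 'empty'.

push(72): heap contents = [72]
push(41): heap contents = [41, 72]
push(47): heap contents = [41, 47, 72]
pop() → 41: heap contents = [47, 72]
pop() → 47: heap contents = [72]
push(81): heap contents = [72, 81]
pop() → 72: heap contents = [81]
pop() → 81: heap contents = []
push(94): heap contents = [94]
pop() → 94: heap contents = []
push(31): heap contents = [31]
push(6): heap contents = [6, 31]

Answer: 6 31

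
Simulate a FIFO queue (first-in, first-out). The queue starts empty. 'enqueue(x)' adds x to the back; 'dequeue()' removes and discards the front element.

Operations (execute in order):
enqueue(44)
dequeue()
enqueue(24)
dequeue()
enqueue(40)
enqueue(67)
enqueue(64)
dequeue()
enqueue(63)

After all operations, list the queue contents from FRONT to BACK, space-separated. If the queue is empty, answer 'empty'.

enqueue(44): [44]
dequeue(): []
enqueue(24): [24]
dequeue(): []
enqueue(40): [40]
enqueue(67): [40, 67]
enqueue(64): [40, 67, 64]
dequeue(): [67, 64]
enqueue(63): [67, 64, 63]

Answer: 67 64 63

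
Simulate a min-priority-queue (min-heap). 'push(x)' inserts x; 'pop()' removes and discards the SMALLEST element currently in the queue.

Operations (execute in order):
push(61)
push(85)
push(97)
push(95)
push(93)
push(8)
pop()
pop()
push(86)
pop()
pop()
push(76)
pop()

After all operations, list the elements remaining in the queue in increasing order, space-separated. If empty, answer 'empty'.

Answer: 93 95 97

Derivation:
push(61): heap contents = [61]
push(85): heap contents = [61, 85]
push(97): heap contents = [61, 85, 97]
push(95): heap contents = [61, 85, 95, 97]
push(93): heap contents = [61, 85, 93, 95, 97]
push(8): heap contents = [8, 61, 85, 93, 95, 97]
pop() → 8: heap contents = [61, 85, 93, 95, 97]
pop() → 61: heap contents = [85, 93, 95, 97]
push(86): heap contents = [85, 86, 93, 95, 97]
pop() → 85: heap contents = [86, 93, 95, 97]
pop() → 86: heap contents = [93, 95, 97]
push(76): heap contents = [76, 93, 95, 97]
pop() → 76: heap contents = [93, 95, 97]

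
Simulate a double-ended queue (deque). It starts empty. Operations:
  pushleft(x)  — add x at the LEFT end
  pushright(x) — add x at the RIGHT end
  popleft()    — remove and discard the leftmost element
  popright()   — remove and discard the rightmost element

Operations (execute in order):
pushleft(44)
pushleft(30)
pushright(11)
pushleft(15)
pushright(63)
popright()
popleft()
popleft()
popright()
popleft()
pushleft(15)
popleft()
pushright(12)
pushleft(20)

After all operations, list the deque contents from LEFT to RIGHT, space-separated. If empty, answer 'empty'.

Answer: 20 12

Derivation:
pushleft(44): [44]
pushleft(30): [30, 44]
pushright(11): [30, 44, 11]
pushleft(15): [15, 30, 44, 11]
pushright(63): [15, 30, 44, 11, 63]
popright(): [15, 30, 44, 11]
popleft(): [30, 44, 11]
popleft(): [44, 11]
popright(): [44]
popleft(): []
pushleft(15): [15]
popleft(): []
pushright(12): [12]
pushleft(20): [20, 12]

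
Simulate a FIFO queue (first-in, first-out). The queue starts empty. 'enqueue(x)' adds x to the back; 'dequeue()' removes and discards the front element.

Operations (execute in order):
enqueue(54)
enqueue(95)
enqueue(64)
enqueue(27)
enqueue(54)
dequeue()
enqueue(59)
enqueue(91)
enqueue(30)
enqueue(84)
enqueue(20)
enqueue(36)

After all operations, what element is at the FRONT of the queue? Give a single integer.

enqueue(54): queue = [54]
enqueue(95): queue = [54, 95]
enqueue(64): queue = [54, 95, 64]
enqueue(27): queue = [54, 95, 64, 27]
enqueue(54): queue = [54, 95, 64, 27, 54]
dequeue(): queue = [95, 64, 27, 54]
enqueue(59): queue = [95, 64, 27, 54, 59]
enqueue(91): queue = [95, 64, 27, 54, 59, 91]
enqueue(30): queue = [95, 64, 27, 54, 59, 91, 30]
enqueue(84): queue = [95, 64, 27, 54, 59, 91, 30, 84]
enqueue(20): queue = [95, 64, 27, 54, 59, 91, 30, 84, 20]
enqueue(36): queue = [95, 64, 27, 54, 59, 91, 30, 84, 20, 36]

Answer: 95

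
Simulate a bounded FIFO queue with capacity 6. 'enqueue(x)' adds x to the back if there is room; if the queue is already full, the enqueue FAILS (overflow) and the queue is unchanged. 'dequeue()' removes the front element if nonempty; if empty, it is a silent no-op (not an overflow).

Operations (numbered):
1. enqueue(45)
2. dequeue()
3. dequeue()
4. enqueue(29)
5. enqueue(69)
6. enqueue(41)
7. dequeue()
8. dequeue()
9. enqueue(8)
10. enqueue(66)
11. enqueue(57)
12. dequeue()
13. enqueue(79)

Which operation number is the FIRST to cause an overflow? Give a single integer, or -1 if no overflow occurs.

1. enqueue(45): size=1
2. dequeue(): size=0
3. dequeue(): empty, no-op, size=0
4. enqueue(29): size=1
5. enqueue(69): size=2
6. enqueue(41): size=3
7. dequeue(): size=2
8. dequeue(): size=1
9. enqueue(8): size=2
10. enqueue(66): size=3
11. enqueue(57): size=4
12. dequeue(): size=3
13. enqueue(79): size=4

Answer: -1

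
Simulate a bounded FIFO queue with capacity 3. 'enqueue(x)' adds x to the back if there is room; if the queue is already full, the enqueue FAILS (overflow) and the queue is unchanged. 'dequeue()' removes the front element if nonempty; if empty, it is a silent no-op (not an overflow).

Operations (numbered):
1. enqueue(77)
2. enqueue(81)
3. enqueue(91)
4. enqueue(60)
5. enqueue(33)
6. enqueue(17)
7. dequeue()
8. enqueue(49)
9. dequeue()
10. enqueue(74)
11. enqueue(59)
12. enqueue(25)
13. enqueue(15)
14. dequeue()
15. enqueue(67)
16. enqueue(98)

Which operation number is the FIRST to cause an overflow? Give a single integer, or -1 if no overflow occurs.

1. enqueue(77): size=1
2. enqueue(81): size=2
3. enqueue(91): size=3
4. enqueue(60): size=3=cap → OVERFLOW (fail)
5. enqueue(33): size=3=cap → OVERFLOW (fail)
6. enqueue(17): size=3=cap → OVERFLOW (fail)
7. dequeue(): size=2
8. enqueue(49): size=3
9. dequeue(): size=2
10. enqueue(74): size=3
11. enqueue(59): size=3=cap → OVERFLOW (fail)
12. enqueue(25): size=3=cap → OVERFLOW (fail)
13. enqueue(15): size=3=cap → OVERFLOW (fail)
14. dequeue(): size=2
15. enqueue(67): size=3
16. enqueue(98): size=3=cap → OVERFLOW (fail)

Answer: 4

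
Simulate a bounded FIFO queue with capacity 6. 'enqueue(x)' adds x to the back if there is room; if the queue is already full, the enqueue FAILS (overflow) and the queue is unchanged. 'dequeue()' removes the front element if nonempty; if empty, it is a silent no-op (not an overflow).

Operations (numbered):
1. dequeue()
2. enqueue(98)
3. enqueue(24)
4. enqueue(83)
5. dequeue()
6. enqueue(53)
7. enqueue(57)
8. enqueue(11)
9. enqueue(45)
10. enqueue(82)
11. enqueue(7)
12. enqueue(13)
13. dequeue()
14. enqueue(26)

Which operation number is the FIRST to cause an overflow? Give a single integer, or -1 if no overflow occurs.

Answer: 10

Derivation:
1. dequeue(): empty, no-op, size=0
2. enqueue(98): size=1
3. enqueue(24): size=2
4. enqueue(83): size=3
5. dequeue(): size=2
6. enqueue(53): size=3
7. enqueue(57): size=4
8. enqueue(11): size=5
9. enqueue(45): size=6
10. enqueue(82): size=6=cap → OVERFLOW (fail)
11. enqueue(7): size=6=cap → OVERFLOW (fail)
12. enqueue(13): size=6=cap → OVERFLOW (fail)
13. dequeue(): size=5
14. enqueue(26): size=6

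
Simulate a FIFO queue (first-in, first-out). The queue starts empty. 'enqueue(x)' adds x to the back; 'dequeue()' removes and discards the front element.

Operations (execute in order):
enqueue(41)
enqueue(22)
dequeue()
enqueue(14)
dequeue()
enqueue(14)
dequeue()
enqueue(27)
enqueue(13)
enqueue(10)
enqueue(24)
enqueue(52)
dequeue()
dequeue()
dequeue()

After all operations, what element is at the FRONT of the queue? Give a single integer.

Answer: 10

Derivation:
enqueue(41): queue = [41]
enqueue(22): queue = [41, 22]
dequeue(): queue = [22]
enqueue(14): queue = [22, 14]
dequeue(): queue = [14]
enqueue(14): queue = [14, 14]
dequeue(): queue = [14]
enqueue(27): queue = [14, 27]
enqueue(13): queue = [14, 27, 13]
enqueue(10): queue = [14, 27, 13, 10]
enqueue(24): queue = [14, 27, 13, 10, 24]
enqueue(52): queue = [14, 27, 13, 10, 24, 52]
dequeue(): queue = [27, 13, 10, 24, 52]
dequeue(): queue = [13, 10, 24, 52]
dequeue(): queue = [10, 24, 52]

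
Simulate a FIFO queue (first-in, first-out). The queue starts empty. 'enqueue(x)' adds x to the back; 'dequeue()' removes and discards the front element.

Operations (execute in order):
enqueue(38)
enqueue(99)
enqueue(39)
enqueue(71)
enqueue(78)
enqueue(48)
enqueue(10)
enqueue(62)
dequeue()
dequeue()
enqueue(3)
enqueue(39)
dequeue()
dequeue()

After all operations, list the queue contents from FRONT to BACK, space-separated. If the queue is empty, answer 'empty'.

Answer: 78 48 10 62 3 39

Derivation:
enqueue(38): [38]
enqueue(99): [38, 99]
enqueue(39): [38, 99, 39]
enqueue(71): [38, 99, 39, 71]
enqueue(78): [38, 99, 39, 71, 78]
enqueue(48): [38, 99, 39, 71, 78, 48]
enqueue(10): [38, 99, 39, 71, 78, 48, 10]
enqueue(62): [38, 99, 39, 71, 78, 48, 10, 62]
dequeue(): [99, 39, 71, 78, 48, 10, 62]
dequeue(): [39, 71, 78, 48, 10, 62]
enqueue(3): [39, 71, 78, 48, 10, 62, 3]
enqueue(39): [39, 71, 78, 48, 10, 62, 3, 39]
dequeue(): [71, 78, 48, 10, 62, 3, 39]
dequeue(): [78, 48, 10, 62, 3, 39]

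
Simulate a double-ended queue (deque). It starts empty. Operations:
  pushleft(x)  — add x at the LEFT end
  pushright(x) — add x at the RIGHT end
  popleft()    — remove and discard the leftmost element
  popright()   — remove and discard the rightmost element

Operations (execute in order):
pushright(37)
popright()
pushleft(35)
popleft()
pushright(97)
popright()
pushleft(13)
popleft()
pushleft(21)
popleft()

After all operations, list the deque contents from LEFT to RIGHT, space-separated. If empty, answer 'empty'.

pushright(37): [37]
popright(): []
pushleft(35): [35]
popleft(): []
pushright(97): [97]
popright(): []
pushleft(13): [13]
popleft(): []
pushleft(21): [21]
popleft(): []

Answer: empty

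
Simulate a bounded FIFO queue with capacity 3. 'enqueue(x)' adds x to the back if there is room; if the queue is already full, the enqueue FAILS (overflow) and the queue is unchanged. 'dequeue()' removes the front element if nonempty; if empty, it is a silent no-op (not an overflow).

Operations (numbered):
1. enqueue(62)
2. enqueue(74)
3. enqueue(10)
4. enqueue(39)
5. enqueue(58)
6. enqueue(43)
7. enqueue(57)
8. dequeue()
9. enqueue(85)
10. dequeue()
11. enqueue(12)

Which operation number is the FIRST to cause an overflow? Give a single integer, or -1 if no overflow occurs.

Answer: 4

Derivation:
1. enqueue(62): size=1
2. enqueue(74): size=2
3. enqueue(10): size=3
4. enqueue(39): size=3=cap → OVERFLOW (fail)
5. enqueue(58): size=3=cap → OVERFLOW (fail)
6. enqueue(43): size=3=cap → OVERFLOW (fail)
7. enqueue(57): size=3=cap → OVERFLOW (fail)
8. dequeue(): size=2
9. enqueue(85): size=3
10. dequeue(): size=2
11. enqueue(12): size=3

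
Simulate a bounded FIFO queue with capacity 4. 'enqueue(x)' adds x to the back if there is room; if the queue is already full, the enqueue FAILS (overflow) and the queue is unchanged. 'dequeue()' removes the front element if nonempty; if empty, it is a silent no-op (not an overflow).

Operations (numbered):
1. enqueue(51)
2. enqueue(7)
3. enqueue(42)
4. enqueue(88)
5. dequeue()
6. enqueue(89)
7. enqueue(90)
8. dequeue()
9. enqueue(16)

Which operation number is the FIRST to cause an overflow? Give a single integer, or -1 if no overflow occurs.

1. enqueue(51): size=1
2. enqueue(7): size=2
3. enqueue(42): size=3
4. enqueue(88): size=4
5. dequeue(): size=3
6. enqueue(89): size=4
7. enqueue(90): size=4=cap → OVERFLOW (fail)
8. dequeue(): size=3
9. enqueue(16): size=4

Answer: 7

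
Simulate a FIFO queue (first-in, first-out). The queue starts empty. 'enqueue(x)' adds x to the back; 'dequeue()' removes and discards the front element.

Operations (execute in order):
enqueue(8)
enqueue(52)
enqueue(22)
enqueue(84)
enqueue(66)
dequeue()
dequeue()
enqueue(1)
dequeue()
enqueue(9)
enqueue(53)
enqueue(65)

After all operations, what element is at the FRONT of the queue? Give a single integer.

enqueue(8): queue = [8]
enqueue(52): queue = [8, 52]
enqueue(22): queue = [8, 52, 22]
enqueue(84): queue = [8, 52, 22, 84]
enqueue(66): queue = [8, 52, 22, 84, 66]
dequeue(): queue = [52, 22, 84, 66]
dequeue(): queue = [22, 84, 66]
enqueue(1): queue = [22, 84, 66, 1]
dequeue(): queue = [84, 66, 1]
enqueue(9): queue = [84, 66, 1, 9]
enqueue(53): queue = [84, 66, 1, 9, 53]
enqueue(65): queue = [84, 66, 1, 9, 53, 65]

Answer: 84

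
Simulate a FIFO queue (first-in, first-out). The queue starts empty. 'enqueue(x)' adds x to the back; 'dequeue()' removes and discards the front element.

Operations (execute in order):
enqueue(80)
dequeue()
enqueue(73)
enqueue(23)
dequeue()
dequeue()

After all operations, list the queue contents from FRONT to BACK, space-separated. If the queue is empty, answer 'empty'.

Answer: empty

Derivation:
enqueue(80): [80]
dequeue(): []
enqueue(73): [73]
enqueue(23): [73, 23]
dequeue(): [23]
dequeue(): []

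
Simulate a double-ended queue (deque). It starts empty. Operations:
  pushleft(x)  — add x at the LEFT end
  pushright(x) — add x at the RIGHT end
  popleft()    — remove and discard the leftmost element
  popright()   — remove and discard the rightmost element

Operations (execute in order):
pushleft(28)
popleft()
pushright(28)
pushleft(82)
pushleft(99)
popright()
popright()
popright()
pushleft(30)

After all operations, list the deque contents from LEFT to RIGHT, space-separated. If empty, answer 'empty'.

pushleft(28): [28]
popleft(): []
pushright(28): [28]
pushleft(82): [82, 28]
pushleft(99): [99, 82, 28]
popright(): [99, 82]
popright(): [99]
popright(): []
pushleft(30): [30]

Answer: 30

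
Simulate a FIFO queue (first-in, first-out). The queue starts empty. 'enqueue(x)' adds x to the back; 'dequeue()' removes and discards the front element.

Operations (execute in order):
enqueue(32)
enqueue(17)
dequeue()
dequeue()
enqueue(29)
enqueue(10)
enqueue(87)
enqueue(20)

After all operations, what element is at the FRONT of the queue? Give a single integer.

Answer: 29

Derivation:
enqueue(32): queue = [32]
enqueue(17): queue = [32, 17]
dequeue(): queue = [17]
dequeue(): queue = []
enqueue(29): queue = [29]
enqueue(10): queue = [29, 10]
enqueue(87): queue = [29, 10, 87]
enqueue(20): queue = [29, 10, 87, 20]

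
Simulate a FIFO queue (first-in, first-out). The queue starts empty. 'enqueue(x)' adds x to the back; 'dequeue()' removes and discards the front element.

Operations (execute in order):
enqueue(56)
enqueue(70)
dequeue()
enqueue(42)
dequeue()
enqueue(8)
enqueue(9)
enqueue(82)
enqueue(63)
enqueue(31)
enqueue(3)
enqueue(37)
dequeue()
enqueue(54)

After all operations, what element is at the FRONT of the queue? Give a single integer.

Answer: 8

Derivation:
enqueue(56): queue = [56]
enqueue(70): queue = [56, 70]
dequeue(): queue = [70]
enqueue(42): queue = [70, 42]
dequeue(): queue = [42]
enqueue(8): queue = [42, 8]
enqueue(9): queue = [42, 8, 9]
enqueue(82): queue = [42, 8, 9, 82]
enqueue(63): queue = [42, 8, 9, 82, 63]
enqueue(31): queue = [42, 8, 9, 82, 63, 31]
enqueue(3): queue = [42, 8, 9, 82, 63, 31, 3]
enqueue(37): queue = [42, 8, 9, 82, 63, 31, 3, 37]
dequeue(): queue = [8, 9, 82, 63, 31, 3, 37]
enqueue(54): queue = [8, 9, 82, 63, 31, 3, 37, 54]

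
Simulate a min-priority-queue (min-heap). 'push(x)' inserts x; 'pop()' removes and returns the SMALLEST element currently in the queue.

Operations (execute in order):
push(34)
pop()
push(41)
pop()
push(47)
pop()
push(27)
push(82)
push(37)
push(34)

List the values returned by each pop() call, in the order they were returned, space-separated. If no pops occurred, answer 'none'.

push(34): heap contents = [34]
pop() → 34: heap contents = []
push(41): heap contents = [41]
pop() → 41: heap contents = []
push(47): heap contents = [47]
pop() → 47: heap contents = []
push(27): heap contents = [27]
push(82): heap contents = [27, 82]
push(37): heap contents = [27, 37, 82]
push(34): heap contents = [27, 34, 37, 82]

Answer: 34 41 47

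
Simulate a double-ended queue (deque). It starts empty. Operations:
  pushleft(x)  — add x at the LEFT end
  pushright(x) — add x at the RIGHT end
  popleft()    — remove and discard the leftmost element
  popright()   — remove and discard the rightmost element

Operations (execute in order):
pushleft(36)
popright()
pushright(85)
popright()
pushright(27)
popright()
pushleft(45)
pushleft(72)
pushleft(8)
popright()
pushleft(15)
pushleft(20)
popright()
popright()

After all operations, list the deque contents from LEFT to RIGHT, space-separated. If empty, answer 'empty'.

pushleft(36): [36]
popright(): []
pushright(85): [85]
popright(): []
pushright(27): [27]
popright(): []
pushleft(45): [45]
pushleft(72): [72, 45]
pushleft(8): [8, 72, 45]
popright(): [8, 72]
pushleft(15): [15, 8, 72]
pushleft(20): [20, 15, 8, 72]
popright(): [20, 15, 8]
popright(): [20, 15]

Answer: 20 15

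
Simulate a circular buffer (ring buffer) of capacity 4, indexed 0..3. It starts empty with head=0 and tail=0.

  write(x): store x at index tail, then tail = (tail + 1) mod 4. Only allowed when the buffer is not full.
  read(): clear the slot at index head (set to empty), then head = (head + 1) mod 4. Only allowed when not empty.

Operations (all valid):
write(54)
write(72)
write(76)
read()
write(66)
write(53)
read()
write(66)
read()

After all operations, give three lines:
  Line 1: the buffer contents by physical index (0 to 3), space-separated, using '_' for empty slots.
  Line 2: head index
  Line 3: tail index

write(54): buf=[54 _ _ _], head=0, tail=1, size=1
write(72): buf=[54 72 _ _], head=0, tail=2, size=2
write(76): buf=[54 72 76 _], head=0, tail=3, size=3
read(): buf=[_ 72 76 _], head=1, tail=3, size=2
write(66): buf=[_ 72 76 66], head=1, tail=0, size=3
write(53): buf=[53 72 76 66], head=1, tail=1, size=4
read(): buf=[53 _ 76 66], head=2, tail=1, size=3
write(66): buf=[53 66 76 66], head=2, tail=2, size=4
read(): buf=[53 66 _ 66], head=3, tail=2, size=3

Answer: 53 66 _ 66
3
2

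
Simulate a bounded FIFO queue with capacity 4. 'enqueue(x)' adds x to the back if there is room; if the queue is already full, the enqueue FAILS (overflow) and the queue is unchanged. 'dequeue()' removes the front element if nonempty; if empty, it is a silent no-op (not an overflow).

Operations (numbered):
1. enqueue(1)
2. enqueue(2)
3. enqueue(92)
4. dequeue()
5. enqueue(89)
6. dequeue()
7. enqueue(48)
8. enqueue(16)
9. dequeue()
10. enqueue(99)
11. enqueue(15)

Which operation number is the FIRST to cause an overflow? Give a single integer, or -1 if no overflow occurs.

Answer: 11

Derivation:
1. enqueue(1): size=1
2. enqueue(2): size=2
3. enqueue(92): size=3
4. dequeue(): size=2
5. enqueue(89): size=3
6. dequeue(): size=2
7. enqueue(48): size=3
8. enqueue(16): size=4
9. dequeue(): size=3
10. enqueue(99): size=4
11. enqueue(15): size=4=cap → OVERFLOW (fail)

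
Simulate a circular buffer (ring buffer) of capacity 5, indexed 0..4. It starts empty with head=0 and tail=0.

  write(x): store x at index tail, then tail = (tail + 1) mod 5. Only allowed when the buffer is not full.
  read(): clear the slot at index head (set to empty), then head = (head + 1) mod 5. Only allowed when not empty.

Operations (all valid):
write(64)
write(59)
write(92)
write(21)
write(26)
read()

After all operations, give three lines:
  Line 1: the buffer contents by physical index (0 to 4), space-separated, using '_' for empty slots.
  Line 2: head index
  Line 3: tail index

write(64): buf=[64 _ _ _ _], head=0, tail=1, size=1
write(59): buf=[64 59 _ _ _], head=0, tail=2, size=2
write(92): buf=[64 59 92 _ _], head=0, tail=3, size=3
write(21): buf=[64 59 92 21 _], head=0, tail=4, size=4
write(26): buf=[64 59 92 21 26], head=0, tail=0, size=5
read(): buf=[_ 59 92 21 26], head=1, tail=0, size=4

Answer: _ 59 92 21 26
1
0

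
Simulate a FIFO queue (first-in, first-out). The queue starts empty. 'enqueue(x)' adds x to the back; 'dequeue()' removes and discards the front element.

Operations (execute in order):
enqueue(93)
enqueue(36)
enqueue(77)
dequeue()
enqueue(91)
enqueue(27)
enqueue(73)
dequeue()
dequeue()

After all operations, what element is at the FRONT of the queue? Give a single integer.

Answer: 91

Derivation:
enqueue(93): queue = [93]
enqueue(36): queue = [93, 36]
enqueue(77): queue = [93, 36, 77]
dequeue(): queue = [36, 77]
enqueue(91): queue = [36, 77, 91]
enqueue(27): queue = [36, 77, 91, 27]
enqueue(73): queue = [36, 77, 91, 27, 73]
dequeue(): queue = [77, 91, 27, 73]
dequeue(): queue = [91, 27, 73]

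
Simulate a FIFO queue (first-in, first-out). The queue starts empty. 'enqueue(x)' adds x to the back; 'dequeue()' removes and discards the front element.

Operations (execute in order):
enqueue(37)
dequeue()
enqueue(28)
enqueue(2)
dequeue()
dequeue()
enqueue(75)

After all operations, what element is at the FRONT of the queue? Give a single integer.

enqueue(37): queue = [37]
dequeue(): queue = []
enqueue(28): queue = [28]
enqueue(2): queue = [28, 2]
dequeue(): queue = [2]
dequeue(): queue = []
enqueue(75): queue = [75]

Answer: 75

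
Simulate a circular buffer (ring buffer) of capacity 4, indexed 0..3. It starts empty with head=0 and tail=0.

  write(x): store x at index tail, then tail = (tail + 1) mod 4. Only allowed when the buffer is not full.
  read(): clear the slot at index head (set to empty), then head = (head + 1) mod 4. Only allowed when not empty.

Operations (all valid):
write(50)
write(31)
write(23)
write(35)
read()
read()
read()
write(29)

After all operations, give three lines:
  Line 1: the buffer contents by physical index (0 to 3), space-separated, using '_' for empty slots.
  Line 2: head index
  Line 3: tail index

Answer: 29 _ _ 35
3
1

Derivation:
write(50): buf=[50 _ _ _], head=0, tail=1, size=1
write(31): buf=[50 31 _ _], head=0, tail=2, size=2
write(23): buf=[50 31 23 _], head=0, tail=3, size=3
write(35): buf=[50 31 23 35], head=0, tail=0, size=4
read(): buf=[_ 31 23 35], head=1, tail=0, size=3
read(): buf=[_ _ 23 35], head=2, tail=0, size=2
read(): buf=[_ _ _ 35], head=3, tail=0, size=1
write(29): buf=[29 _ _ 35], head=3, tail=1, size=2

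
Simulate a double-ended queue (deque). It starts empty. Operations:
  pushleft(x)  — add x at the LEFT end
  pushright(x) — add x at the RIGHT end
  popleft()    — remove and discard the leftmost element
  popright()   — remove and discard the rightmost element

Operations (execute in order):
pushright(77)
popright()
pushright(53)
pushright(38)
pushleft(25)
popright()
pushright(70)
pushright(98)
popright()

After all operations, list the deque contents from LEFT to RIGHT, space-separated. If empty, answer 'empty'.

pushright(77): [77]
popright(): []
pushright(53): [53]
pushright(38): [53, 38]
pushleft(25): [25, 53, 38]
popright(): [25, 53]
pushright(70): [25, 53, 70]
pushright(98): [25, 53, 70, 98]
popright(): [25, 53, 70]

Answer: 25 53 70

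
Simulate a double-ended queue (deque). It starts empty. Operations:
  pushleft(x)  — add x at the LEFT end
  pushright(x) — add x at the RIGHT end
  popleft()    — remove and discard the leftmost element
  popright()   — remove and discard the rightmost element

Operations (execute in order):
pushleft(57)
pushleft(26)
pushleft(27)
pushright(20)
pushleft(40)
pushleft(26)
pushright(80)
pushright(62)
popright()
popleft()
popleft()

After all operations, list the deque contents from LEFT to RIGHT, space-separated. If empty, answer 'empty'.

Answer: 27 26 57 20 80

Derivation:
pushleft(57): [57]
pushleft(26): [26, 57]
pushleft(27): [27, 26, 57]
pushright(20): [27, 26, 57, 20]
pushleft(40): [40, 27, 26, 57, 20]
pushleft(26): [26, 40, 27, 26, 57, 20]
pushright(80): [26, 40, 27, 26, 57, 20, 80]
pushright(62): [26, 40, 27, 26, 57, 20, 80, 62]
popright(): [26, 40, 27, 26, 57, 20, 80]
popleft(): [40, 27, 26, 57, 20, 80]
popleft(): [27, 26, 57, 20, 80]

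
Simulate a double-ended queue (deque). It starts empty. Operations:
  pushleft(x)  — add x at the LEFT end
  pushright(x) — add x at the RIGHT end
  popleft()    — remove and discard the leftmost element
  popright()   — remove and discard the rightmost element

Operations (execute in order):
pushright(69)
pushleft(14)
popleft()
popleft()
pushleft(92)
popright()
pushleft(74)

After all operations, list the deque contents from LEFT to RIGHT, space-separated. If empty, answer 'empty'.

pushright(69): [69]
pushleft(14): [14, 69]
popleft(): [69]
popleft(): []
pushleft(92): [92]
popright(): []
pushleft(74): [74]

Answer: 74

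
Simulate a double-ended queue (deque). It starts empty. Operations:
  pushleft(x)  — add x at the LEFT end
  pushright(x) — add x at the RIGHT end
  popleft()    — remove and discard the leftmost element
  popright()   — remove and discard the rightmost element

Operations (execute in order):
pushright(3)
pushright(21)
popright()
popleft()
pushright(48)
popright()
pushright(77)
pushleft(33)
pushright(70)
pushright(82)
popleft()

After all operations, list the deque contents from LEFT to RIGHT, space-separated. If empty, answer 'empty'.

pushright(3): [3]
pushright(21): [3, 21]
popright(): [3]
popleft(): []
pushright(48): [48]
popright(): []
pushright(77): [77]
pushleft(33): [33, 77]
pushright(70): [33, 77, 70]
pushright(82): [33, 77, 70, 82]
popleft(): [77, 70, 82]

Answer: 77 70 82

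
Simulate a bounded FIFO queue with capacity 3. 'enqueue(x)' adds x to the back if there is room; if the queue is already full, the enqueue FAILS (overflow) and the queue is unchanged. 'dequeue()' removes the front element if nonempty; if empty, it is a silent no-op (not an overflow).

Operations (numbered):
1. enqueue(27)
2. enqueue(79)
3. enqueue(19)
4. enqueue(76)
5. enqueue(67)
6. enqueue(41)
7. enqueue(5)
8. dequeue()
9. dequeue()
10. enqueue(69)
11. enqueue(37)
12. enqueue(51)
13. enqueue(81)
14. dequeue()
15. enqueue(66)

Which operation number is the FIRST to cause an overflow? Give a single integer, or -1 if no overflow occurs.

Answer: 4

Derivation:
1. enqueue(27): size=1
2. enqueue(79): size=2
3. enqueue(19): size=3
4. enqueue(76): size=3=cap → OVERFLOW (fail)
5. enqueue(67): size=3=cap → OVERFLOW (fail)
6. enqueue(41): size=3=cap → OVERFLOW (fail)
7. enqueue(5): size=3=cap → OVERFLOW (fail)
8. dequeue(): size=2
9. dequeue(): size=1
10. enqueue(69): size=2
11. enqueue(37): size=3
12. enqueue(51): size=3=cap → OVERFLOW (fail)
13. enqueue(81): size=3=cap → OVERFLOW (fail)
14. dequeue(): size=2
15. enqueue(66): size=3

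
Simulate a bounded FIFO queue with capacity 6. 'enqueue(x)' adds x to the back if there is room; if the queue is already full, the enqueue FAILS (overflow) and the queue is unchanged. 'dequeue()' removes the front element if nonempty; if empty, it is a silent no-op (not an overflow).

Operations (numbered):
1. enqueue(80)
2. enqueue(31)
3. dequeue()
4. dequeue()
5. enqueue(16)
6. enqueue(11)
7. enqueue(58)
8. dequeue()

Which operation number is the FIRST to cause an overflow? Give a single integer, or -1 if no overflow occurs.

Answer: -1

Derivation:
1. enqueue(80): size=1
2. enqueue(31): size=2
3. dequeue(): size=1
4. dequeue(): size=0
5. enqueue(16): size=1
6. enqueue(11): size=2
7. enqueue(58): size=3
8. dequeue(): size=2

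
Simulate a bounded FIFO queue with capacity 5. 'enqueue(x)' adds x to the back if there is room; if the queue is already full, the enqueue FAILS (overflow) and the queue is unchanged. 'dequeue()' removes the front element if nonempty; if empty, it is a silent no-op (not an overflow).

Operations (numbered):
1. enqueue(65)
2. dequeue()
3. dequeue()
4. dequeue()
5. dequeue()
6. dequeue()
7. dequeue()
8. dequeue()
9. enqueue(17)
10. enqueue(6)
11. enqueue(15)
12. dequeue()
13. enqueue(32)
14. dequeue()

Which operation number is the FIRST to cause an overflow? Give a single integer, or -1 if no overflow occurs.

Answer: -1

Derivation:
1. enqueue(65): size=1
2. dequeue(): size=0
3. dequeue(): empty, no-op, size=0
4. dequeue(): empty, no-op, size=0
5. dequeue(): empty, no-op, size=0
6. dequeue(): empty, no-op, size=0
7. dequeue(): empty, no-op, size=0
8. dequeue(): empty, no-op, size=0
9. enqueue(17): size=1
10. enqueue(6): size=2
11. enqueue(15): size=3
12. dequeue(): size=2
13. enqueue(32): size=3
14. dequeue(): size=2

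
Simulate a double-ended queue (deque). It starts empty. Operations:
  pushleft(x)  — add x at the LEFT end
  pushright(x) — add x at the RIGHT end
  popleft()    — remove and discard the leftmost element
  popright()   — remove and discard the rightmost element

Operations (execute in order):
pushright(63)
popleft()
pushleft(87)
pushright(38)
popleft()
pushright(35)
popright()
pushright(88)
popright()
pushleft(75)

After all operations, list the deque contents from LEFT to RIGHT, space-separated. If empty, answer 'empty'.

pushright(63): [63]
popleft(): []
pushleft(87): [87]
pushright(38): [87, 38]
popleft(): [38]
pushright(35): [38, 35]
popright(): [38]
pushright(88): [38, 88]
popright(): [38]
pushleft(75): [75, 38]

Answer: 75 38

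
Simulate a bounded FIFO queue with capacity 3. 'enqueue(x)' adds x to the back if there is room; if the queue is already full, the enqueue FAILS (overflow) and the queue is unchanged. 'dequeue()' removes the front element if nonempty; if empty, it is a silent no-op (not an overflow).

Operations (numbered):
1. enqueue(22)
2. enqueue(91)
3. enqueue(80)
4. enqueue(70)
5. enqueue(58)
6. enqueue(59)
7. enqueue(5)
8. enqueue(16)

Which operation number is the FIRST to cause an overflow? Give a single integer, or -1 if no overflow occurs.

Answer: 4

Derivation:
1. enqueue(22): size=1
2. enqueue(91): size=2
3. enqueue(80): size=3
4. enqueue(70): size=3=cap → OVERFLOW (fail)
5. enqueue(58): size=3=cap → OVERFLOW (fail)
6. enqueue(59): size=3=cap → OVERFLOW (fail)
7. enqueue(5): size=3=cap → OVERFLOW (fail)
8. enqueue(16): size=3=cap → OVERFLOW (fail)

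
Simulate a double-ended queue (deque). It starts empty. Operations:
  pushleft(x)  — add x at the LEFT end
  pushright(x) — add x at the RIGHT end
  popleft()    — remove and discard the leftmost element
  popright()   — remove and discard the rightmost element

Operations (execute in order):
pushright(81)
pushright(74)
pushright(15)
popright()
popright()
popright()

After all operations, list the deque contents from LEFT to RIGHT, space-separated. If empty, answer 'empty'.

pushright(81): [81]
pushright(74): [81, 74]
pushright(15): [81, 74, 15]
popright(): [81, 74]
popright(): [81]
popright(): []

Answer: empty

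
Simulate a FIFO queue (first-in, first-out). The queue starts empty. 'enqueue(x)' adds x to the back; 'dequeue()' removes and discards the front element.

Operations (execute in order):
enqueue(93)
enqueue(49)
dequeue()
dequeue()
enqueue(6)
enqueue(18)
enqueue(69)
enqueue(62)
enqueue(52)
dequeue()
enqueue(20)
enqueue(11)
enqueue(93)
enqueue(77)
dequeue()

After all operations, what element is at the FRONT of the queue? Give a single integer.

enqueue(93): queue = [93]
enqueue(49): queue = [93, 49]
dequeue(): queue = [49]
dequeue(): queue = []
enqueue(6): queue = [6]
enqueue(18): queue = [6, 18]
enqueue(69): queue = [6, 18, 69]
enqueue(62): queue = [6, 18, 69, 62]
enqueue(52): queue = [6, 18, 69, 62, 52]
dequeue(): queue = [18, 69, 62, 52]
enqueue(20): queue = [18, 69, 62, 52, 20]
enqueue(11): queue = [18, 69, 62, 52, 20, 11]
enqueue(93): queue = [18, 69, 62, 52, 20, 11, 93]
enqueue(77): queue = [18, 69, 62, 52, 20, 11, 93, 77]
dequeue(): queue = [69, 62, 52, 20, 11, 93, 77]

Answer: 69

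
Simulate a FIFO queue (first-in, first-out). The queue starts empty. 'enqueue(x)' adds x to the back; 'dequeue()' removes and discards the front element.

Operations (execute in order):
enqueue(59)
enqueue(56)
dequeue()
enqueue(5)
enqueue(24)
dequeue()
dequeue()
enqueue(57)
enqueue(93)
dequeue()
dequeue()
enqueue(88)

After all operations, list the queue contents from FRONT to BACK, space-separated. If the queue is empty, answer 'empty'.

enqueue(59): [59]
enqueue(56): [59, 56]
dequeue(): [56]
enqueue(5): [56, 5]
enqueue(24): [56, 5, 24]
dequeue(): [5, 24]
dequeue(): [24]
enqueue(57): [24, 57]
enqueue(93): [24, 57, 93]
dequeue(): [57, 93]
dequeue(): [93]
enqueue(88): [93, 88]

Answer: 93 88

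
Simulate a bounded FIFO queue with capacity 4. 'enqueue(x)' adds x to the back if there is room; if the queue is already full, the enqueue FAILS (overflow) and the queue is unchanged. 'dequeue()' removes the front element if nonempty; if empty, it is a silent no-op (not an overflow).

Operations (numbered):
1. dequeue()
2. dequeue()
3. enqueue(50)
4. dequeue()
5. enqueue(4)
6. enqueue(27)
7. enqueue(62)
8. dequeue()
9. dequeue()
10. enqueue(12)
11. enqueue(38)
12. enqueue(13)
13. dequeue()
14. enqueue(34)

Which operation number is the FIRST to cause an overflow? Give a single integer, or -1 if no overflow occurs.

Answer: -1

Derivation:
1. dequeue(): empty, no-op, size=0
2. dequeue(): empty, no-op, size=0
3. enqueue(50): size=1
4. dequeue(): size=0
5. enqueue(4): size=1
6. enqueue(27): size=2
7. enqueue(62): size=3
8. dequeue(): size=2
9. dequeue(): size=1
10. enqueue(12): size=2
11. enqueue(38): size=3
12. enqueue(13): size=4
13. dequeue(): size=3
14. enqueue(34): size=4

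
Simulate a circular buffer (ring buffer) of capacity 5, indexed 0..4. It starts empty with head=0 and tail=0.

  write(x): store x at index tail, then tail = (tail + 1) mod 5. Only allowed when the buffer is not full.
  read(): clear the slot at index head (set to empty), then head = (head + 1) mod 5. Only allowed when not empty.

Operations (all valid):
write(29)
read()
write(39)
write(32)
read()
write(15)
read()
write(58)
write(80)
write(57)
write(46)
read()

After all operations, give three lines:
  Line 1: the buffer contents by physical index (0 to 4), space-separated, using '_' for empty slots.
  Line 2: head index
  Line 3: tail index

Answer: 80 57 46 _ 58
4
3

Derivation:
write(29): buf=[29 _ _ _ _], head=0, tail=1, size=1
read(): buf=[_ _ _ _ _], head=1, tail=1, size=0
write(39): buf=[_ 39 _ _ _], head=1, tail=2, size=1
write(32): buf=[_ 39 32 _ _], head=1, tail=3, size=2
read(): buf=[_ _ 32 _ _], head=2, tail=3, size=1
write(15): buf=[_ _ 32 15 _], head=2, tail=4, size=2
read(): buf=[_ _ _ 15 _], head=3, tail=4, size=1
write(58): buf=[_ _ _ 15 58], head=3, tail=0, size=2
write(80): buf=[80 _ _ 15 58], head=3, tail=1, size=3
write(57): buf=[80 57 _ 15 58], head=3, tail=2, size=4
write(46): buf=[80 57 46 15 58], head=3, tail=3, size=5
read(): buf=[80 57 46 _ 58], head=4, tail=3, size=4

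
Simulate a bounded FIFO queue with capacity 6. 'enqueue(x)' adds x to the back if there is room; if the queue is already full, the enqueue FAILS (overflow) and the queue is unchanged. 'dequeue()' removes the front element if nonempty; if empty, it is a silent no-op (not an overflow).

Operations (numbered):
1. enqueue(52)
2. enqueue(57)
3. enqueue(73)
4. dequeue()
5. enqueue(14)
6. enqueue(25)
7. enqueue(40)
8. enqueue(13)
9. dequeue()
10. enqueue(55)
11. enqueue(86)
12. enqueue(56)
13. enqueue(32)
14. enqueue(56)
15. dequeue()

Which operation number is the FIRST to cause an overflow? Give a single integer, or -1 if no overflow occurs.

1. enqueue(52): size=1
2. enqueue(57): size=2
3. enqueue(73): size=3
4. dequeue(): size=2
5. enqueue(14): size=3
6. enqueue(25): size=4
7. enqueue(40): size=5
8. enqueue(13): size=6
9. dequeue(): size=5
10. enqueue(55): size=6
11. enqueue(86): size=6=cap → OVERFLOW (fail)
12. enqueue(56): size=6=cap → OVERFLOW (fail)
13. enqueue(32): size=6=cap → OVERFLOW (fail)
14. enqueue(56): size=6=cap → OVERFLOW (fail)
15. dequeue(): size=5

Answer: 11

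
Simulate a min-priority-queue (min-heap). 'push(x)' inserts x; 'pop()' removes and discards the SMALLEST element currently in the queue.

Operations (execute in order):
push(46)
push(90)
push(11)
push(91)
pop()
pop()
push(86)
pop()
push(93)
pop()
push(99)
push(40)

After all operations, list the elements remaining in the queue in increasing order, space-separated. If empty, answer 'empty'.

push(46): heap contents = [46]
push(90): heap contents = [46, 90]
push(11): heap contents = [11, 46, 90]
push(91): heap contents = [11, 46, 90, 91]
pop() → 11: heap contents = [46, 90, 91]
pop() → 46: heap contents = [90, 91]
push(86): heap contents = [86, 90, 91]
pop() → 86: heap contents = [90, 91]
push(93): heap contents = [90, 91, 93]
pop() → 90: heap contents = [91, 93]
push(99): heap contents = [91, 93, 99]
push(40): heap contents = [40, 91, 93, 99]

Answer: 40 91 93 99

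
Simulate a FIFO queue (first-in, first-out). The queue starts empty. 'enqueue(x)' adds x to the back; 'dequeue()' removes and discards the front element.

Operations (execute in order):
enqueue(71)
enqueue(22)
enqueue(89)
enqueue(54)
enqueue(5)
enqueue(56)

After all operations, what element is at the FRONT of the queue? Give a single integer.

enqueue(71): queue = [71]
enqueue(22): queue = [71, 22]
enqueue(89): queue = [71, 22, 89]
enqueue(54): queue = [71, 22, 89, 54]
enqueue(5): queue = [71, 22, 89, 54, 5]
enqueue(56): queue = [71, 22, 89, 54, 5, 56]

Answer: 71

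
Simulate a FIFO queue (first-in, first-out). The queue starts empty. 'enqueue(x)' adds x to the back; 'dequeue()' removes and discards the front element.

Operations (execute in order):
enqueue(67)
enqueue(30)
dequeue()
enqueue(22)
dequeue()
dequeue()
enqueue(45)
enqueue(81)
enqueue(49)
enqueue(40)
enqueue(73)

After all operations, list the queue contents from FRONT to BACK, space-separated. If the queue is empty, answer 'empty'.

enqueue(67): [67]
enqueue(30): [67, 30]
dequeue(): [30]
enqueue(22): [30, 22]
dequeue(): [22]
dequeue(): []
enqueue(45): [45]
enqueue(81): [45, 81]
enqueue(49): [45, 81, 49]
enqueue(40): [45, 81, 49, 40]
enqueue(73): [45, 81, 49, 40, 73]

Answer: 45 81 49 40 73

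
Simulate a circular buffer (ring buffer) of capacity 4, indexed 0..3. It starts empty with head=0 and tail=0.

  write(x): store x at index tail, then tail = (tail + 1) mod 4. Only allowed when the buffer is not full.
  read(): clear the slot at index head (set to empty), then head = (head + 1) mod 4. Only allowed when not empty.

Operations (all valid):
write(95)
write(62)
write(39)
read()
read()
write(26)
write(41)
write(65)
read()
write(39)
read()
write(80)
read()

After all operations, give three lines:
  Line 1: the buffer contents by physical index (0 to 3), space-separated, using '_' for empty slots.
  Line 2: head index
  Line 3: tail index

Answer: _ 65 39 80
1
0

Derivation:
write(95): buf=[95 _ _ _], head=0, tail=1, size=1
write(62): buf=[95 62 _ _], head=0, tail=2, size=2
write(39): buf=[95 62 39 _], head=0, tail=3, size=3
read(): buf=[_ 62 39 _], head=1, tail=3, size=2
read(): buf=[_ _ 39 _], head=2, tail=3, size=1
write(26): buf=[_ _ 39 26], head=2, tail=0, size=2
write(41): buf=[41 _ 39 26], head=2, tail=1, size=3
write(65): buf=[41 65 39 26], head=2, tail=2, size=4
read(): buf=[41 65 _ 26], head=3, tail=2, size=3
write(39): buf=[41 65 39 26], head=3, tail=3, size=4
read(): buf=[41 65 39 _], head=0, tail=3, size=3
write(80): buf=[41 65 39 80], head=0, tail=0, size=4
read(): buf=[_ 65 39 80], head=1, tail=0, size=3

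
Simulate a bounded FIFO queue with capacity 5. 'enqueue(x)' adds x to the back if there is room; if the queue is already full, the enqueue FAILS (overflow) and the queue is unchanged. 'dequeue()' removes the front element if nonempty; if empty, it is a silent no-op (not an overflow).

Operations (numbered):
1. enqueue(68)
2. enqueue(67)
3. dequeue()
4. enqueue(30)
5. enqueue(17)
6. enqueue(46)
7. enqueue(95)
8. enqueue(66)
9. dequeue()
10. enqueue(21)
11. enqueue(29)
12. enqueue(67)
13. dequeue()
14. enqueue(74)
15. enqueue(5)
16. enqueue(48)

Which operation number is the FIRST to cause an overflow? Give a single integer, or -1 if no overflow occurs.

1. enqueue(68): size=1
2. enqueue(67): size=2
3. dequeue(): size=1
4. enqueue(30): size=2
5. enqueue(17): size=3
6. enqueue(46): size=4
7. enqueue(95): size=5
8. enqueue(66): size=5=cap → OVERFLOW (fail)
9. dequeue(): size=4
10. enqueue(21): size=5
11. enqueue(29): size=5=cap → OVERFLOW (fail)
12. enqueue(67): size=5=cap → OVERFLOW (fail)
13. dequeue(): size=4
14. enqueue(74): size=5
15. enqueue(5): size=5=cap → OVERFLOW (fail)
16. enqueue(48): size=5=cap → OVERFLOW (fail)

Answer: 8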